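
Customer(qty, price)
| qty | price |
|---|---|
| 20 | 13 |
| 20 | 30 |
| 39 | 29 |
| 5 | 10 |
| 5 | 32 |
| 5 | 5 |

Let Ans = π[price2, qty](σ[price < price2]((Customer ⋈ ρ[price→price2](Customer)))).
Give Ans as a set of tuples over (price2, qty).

ρ[price→price2]: schema becomes (qty, price2); tuples unchanged.
Natural join on qty: {(20, 13, 13), (20, 13, 30), (20, 30, 13), (20, 30, 30), (39, 29, 29), (5, 10, 10), (5, 10, 32), (5, 10, 5), (5, 32, 10), (5, 32, 32), (5, 32, 5), (5, 5, 10), (5, 5, 32), (5, 5, 5)}
σ[price < price2]: keep tuples satisfying price < price2 → {(20, 13, 30), (5, 10, 32), (5, 5, 10), (5, 5, 32)}
π[price2, qty]: project onto (price2, qty) (1 duplicate(s) eliminated) → {(10, 5), (30, 20), (32, 5)}

{(10, 5), (30, 20), (32, 5)}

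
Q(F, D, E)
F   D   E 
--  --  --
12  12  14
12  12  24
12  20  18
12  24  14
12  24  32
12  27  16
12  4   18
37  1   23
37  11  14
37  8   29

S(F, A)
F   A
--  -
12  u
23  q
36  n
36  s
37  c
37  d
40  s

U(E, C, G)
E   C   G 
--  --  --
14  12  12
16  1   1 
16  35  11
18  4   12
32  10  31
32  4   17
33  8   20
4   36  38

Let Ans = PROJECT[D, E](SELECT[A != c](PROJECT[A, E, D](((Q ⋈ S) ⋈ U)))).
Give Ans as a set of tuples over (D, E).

Q ⋈ S (natural join on F): {(12, 12, 14, u), (12, 12, 24, u), (12, 20, 18, u), (12, 24, 14, u), (12, 24, 32, u), (12, 27, 16, u), (12, 4, 18, u), (37, 1, 23, c), (37, 1, 23, d), (37, 11, 14, c), (37, 11, 14, d), (37, 8, 29, c), (37, 8, 29, d)}
(Q ⋈ S) ⋈ U (natural join on E): {(12, 12, 14, u, 12, 12), (12, 20, 18, u, 4, 12), (12, 24, 14, u, 12, 12), (12, 24, 32, u, 10, 31), (12, 24, 32, u, 4, 17), (12, 27, 16, u, 1, 1), (12, 27, 16, u, 35, 11), (12, 4, 18, u, 4, 12), (37, 11, 14, c, 12, 12), (37, 11, 14, d, 12, 12)}
π_{A, E, D} gives {(c, 14, 11), (d, 14, 11), (u, 14, 12), (u, 14, 24), (u, 16, 27), (u, 18, 20), (u, 18, 4), (u, 32, 24)} (2 duplicate(s) eliminated).
Selection A != c: {(d, 14, 11), (u, 14, 12), (u, 14, 24), (u, 16, 27), (u, 18, 20), (u, 18, 4), (u, 32, 24)}
π_{D, E} gives {(11, 14), (12, 14), (20, 18), (24, 14), (24, 32), (27, 16), (4, 18)}.

{(11, 14), (12, 14), (20, 18), (24, 14), (24, 32), (27, 16), (4, 18)}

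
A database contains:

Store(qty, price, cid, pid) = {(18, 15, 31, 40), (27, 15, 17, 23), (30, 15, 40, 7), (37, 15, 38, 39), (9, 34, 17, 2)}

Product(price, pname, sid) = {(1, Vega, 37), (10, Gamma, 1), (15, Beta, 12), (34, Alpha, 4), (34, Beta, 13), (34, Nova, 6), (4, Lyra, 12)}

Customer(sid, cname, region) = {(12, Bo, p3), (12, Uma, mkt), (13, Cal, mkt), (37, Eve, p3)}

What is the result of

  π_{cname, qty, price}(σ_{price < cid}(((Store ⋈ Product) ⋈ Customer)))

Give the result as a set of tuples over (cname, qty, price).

{(Bo, 18, 15), (Bo, 27, 15), (Bo, 30, 15), (Bo, 37, 15), (Uma, 18, 15), (Uma, 27, 15), (Uma, 30, 15), (Uma, 37, 15)}

Joining Store and Product on price yields {(18, 15, 31, 40, Beta, 12), (27, 15, 17, 23, Beta, 12), (30, 15, 40, 7, Beta, 12), (37, 15, 38, 39, Beta, 12), (9, 34, 17, 2, Alpha, 4), (9, 34, 17, 2, Beta, 13), (9, 34, 17, 2, Nova, 6)}.
Joining (Store ⋈ Product) and Customer on sid yields {(18, 15, 31, 40, Beta, 12, Bo, p3), (18, 15, 31, 40, Beta, 12, Uma, mkt), (27, 15, 17, 23, Beta, 12, Bo, p3), (27, 15, 17, 23, Beta, 12, Uma, mkt), (30, 15, 40, 7, Beta, 12, Bo, p3), (30, 15, 40, 7, Beta, 12, Uma, mkt), (37, 15, 38, 39, Beta, 12, Bo, p3), (37, 15, 38, 39, Beta, 12, Uma, mkt), (9, 34, 17, 2, Beta, 13, Cal, mkt)}.
Filtering on price < cid leaves {(18, 15, 31, 40, Beta, 12, Bo, p3), (18, 15, 31, 40, Beta, 12, Uma, mkt), (27, 15, 17, 23, Beta, 12, Bo, p3), (27, 15, 17, 23, Beta, 12, Uma, mkt), (30, 15, 40, 7, Beta, 12, Bo, p3), (30, 15, 40, 7, Beta, 12, Uma, mkt), (37, 15, 38, 39, Beta, 12, Bo, p3), (37, 15, 38, 39, Beta, 12, Uma, mkt)}.
Keep only column(s) cname, qty, price: {(Bo, 18, 15), (Bo, 27, 15), (Bo, 30, 15), (Bo, 37, 15), (Uma, 18, 15), (Uma, 27, 15), (Uma, 30, 15), (Uma, 37, 15)}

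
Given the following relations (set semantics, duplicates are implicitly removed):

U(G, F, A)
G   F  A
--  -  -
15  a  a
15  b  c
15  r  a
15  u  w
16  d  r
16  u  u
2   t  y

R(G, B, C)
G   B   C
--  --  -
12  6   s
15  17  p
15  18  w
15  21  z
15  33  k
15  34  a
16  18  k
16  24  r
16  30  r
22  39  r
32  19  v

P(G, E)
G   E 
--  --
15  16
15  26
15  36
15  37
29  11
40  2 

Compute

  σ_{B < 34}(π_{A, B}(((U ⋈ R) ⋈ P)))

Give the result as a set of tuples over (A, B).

Joining U and R on G yields {(15, a, a, 17, p), (15, a, a, 18, w), (15, a, a, 21, z), (15, a, a, 33, k), (15, a, a, 34, a), (15, b, c, 17, p), (15, b, c, 18, w), (15, b, c, 21, z), (15, b, c, 33, k), (15, b, c, 34, a), (15, r, a, 17, p), (15, r, a, 18, w), (15, r, a, 21, z), (15, r, a, 33, k), (15, r, a, 34, a), (15, u, w, 17, p), (15, u, w, 18, w), (15, u, w, 21, z), (15, u, w, 33, k), (15, u, w, 34, a), (16, d, r, 18, k), (16, d, r, 24, r), (16, d, r, 30, r), (16, u, u, 18, k), (16, u, u, 24, r), (16, u, u, 30, r)}.
Joining (U ⋈ R) and P on G yields {(15, a, a, 17, p, 16), (15, a, a, 17, p, 26), (15, a, a, 17, p, 36), (15, a, a, 17, p, 37), (15, a, a, 18, w, 16), (15, a, a, 18, w, 26), (15, a, a, 18, w, 36), (15, a, a, 18, w, 37), (15, a, a, 21, z, 16), (15, a, a, 21, z, 26), (15, a, a, 21, z, 36), (15, a, a, 21, z, 37), (15, a, a, 33, k, 16), (15, a, a, 33, k, 26), (15, a, a, 33, k, 36), (15, a, a, 33, k, 37), (15, a, a, 34, a, 16), (15, a, a, 34, a, 26), (15, a, a, 34, a, 36), (15, a, a, 34, a, 37), (15, b, c, 17, p, 16), (15, b, c, 17, p, 26), (15, b, c, 17, p, 36), (15, b, c, 17, p, 37), (15, b, c, 18, w, 16), (15, b, c, 18, w, 26), (15, b, c, 18, w, 36), (15, b, c, 18, w, 37), (15, b, c, 21, z, 16), (15, b, c, 21, z, 26), (15, b, c, 21, z, 36), (15, b, c, 21, z, 37), (15, b, c, 33, k, 16), (15, b, c, 33, k, 26), (15, b, c, 33, k, 36), (15, b, c, 33, k, 37), (15, b, c, 34, a, 16), (15, b, c, 34, a, 26), (15, b, c, 34, a, 36), (15, b, c, 34, a, 37), (15, r, a, 17, p, 16), (15, r, a, 17, p, 26), (15, r, a, 17, p, 36), (15, r, a, 17, p, 37), (15, r, a, 18, w, 16), (15, r, a, 18, w, 26), (15, r, a, 18, w, 36), (15, r, a, 18, w, 37), (15, r, a, 21, z, 16), (15, r, a, 21, z, 26), (15, r, a, 21, z, 36), (15, r, a, 21, z, 37), (15, r, a, 33, k, 16), (15, r, a, 33, k, 26), (15, r, a, 33, k, 36), (15, r, a, 33, k, 37), (15, r, a, 34, a, 16), (15, r, a, 34, a, 26), (15, r, a, 34, a, 36), (15, r, a, 34, a, 37), (15, u, w, 17, p, 16), (15, u, w, 17, p, 26), (15, u, w, 17, p, 36), (15, u, w, 17, p, 37), (15, u, w, 18, w, 16), (15, u, w, 18, w, 26), (15, u, w, 18, w, 36), (15, u, w, 18, w, 37), (15, u, w, 21, z, 16), (15, u, w, 21, z, 26), (15, u, w, 21, z, 36), (15, u, w, 21, z, 37), (15, u, w, 33, k, 16), (15, u, w, 33, k, 26), (15, u, w, 33, k, 36), (15, u, w, 33, k, 37), (15, u, w, 34, a, 16), (15, u, w, 34, a, 26), (15, u, w, 34, a, 36), (15, u, w, 34, a, 37)}.
π[A, B]: project onto (A, B) (65 duplicate(s) eliminated) → {(a, 17), (a, 18), (a, 21), (a, 33), (a, 34), (c, 17), (c, 18), (c, 21), (c, 33), (c, 34), (w, 17), (w, 18), (w, 21), (w, 33), (w, 34)}
Selection B < 34: {(a, 17), (a, 18), (a, 21), (a, 33), (c, 17), (c, 18), (c, 21), (c, 33), (w, 17), (w, 18), (w, 21), (w, 33)}

{(a, 17), (a, 18), (a, 21), (a, 33), (c, 17), (c, 18), (c, 21), (c, 33), (w, 17), (w, 18), (w, 21), (w, 33)}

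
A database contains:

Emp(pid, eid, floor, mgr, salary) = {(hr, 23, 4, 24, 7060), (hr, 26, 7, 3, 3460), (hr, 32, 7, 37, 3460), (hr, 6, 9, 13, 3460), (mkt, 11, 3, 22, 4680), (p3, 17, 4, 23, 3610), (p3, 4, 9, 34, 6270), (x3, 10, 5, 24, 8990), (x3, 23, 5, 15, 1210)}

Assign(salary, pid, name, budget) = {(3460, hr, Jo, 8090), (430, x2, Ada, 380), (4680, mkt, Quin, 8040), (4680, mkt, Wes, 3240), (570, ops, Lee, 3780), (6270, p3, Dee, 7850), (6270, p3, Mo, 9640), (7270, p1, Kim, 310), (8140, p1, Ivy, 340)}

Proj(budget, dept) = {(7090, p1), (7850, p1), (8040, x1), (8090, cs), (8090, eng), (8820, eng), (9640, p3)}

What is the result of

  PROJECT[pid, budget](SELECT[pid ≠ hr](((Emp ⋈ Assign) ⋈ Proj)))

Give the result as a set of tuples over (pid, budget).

Emp ⋈ Assign (natural join on pid, salary): {(hr, 26, 7, 3, 3460, Jo, 8090), (hr, 32, 7, 37, 3460, Jo, 8090), (hr, 6, 9, 13, 3460, Jo, 8090), (mkt, 11, 3, 22, 4680, Quin, 8040), (mkt, 11, 3, 22, 4680, Wes, 3240), (p3, 4, 9, 34, 6270, Dee, 7850), (p3, 4, 9, 34, 6270, Mo, 9640)}
(Emp ⋈ Assign) ⋈ Proj (natural join on budget): {(hr, 26, 7, 3, 3460, Jo, 8090, cs), (hr, 26, 7, 3, 3460, Jo, 8090, eng), (hr, 32, 7, 37, 3460, Jo, 8090, cs), (hr, 32, 7, 37, 3460, Jo, 8090, eng), (hr, 6, 9, 13, 3460, Jo, 8090, cs), (hr, 6, 9, 13, 3460, Jo, 8090, eng), (mkt, 11, 3, 22, 4680, Quin, 8040, x1), (p3, 4, 9, 34, 6270, Dee, 7850, p1), (p3, 4, 9, 34, 6270, Mo, 9640, p3)}
Apply σ_{pid ≠ hr}; surviving tuples: {(mkt, 11, 3, 22, 4680, Quin, 8040, x1), (p3, 4, 9, 34, 6270, Dee, 7850, p1), (p3, 4, 9, 34, 6270, Mo, 9640, p3)}
π_{pid, budget} gives {(mkt, 8040), (p3, 7850), (p3, 9640)}.

{(mkt, 8040), (p3, 7850), (p3, 9640)}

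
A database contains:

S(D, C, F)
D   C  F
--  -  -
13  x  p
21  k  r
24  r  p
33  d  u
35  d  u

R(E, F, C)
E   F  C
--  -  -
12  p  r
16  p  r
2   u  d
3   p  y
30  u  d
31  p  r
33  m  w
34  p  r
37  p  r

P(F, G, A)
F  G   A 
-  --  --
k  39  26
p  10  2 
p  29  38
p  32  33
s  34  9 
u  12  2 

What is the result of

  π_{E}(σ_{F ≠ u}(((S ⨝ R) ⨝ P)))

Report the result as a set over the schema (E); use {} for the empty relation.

{12, 16, 31, 34, 37}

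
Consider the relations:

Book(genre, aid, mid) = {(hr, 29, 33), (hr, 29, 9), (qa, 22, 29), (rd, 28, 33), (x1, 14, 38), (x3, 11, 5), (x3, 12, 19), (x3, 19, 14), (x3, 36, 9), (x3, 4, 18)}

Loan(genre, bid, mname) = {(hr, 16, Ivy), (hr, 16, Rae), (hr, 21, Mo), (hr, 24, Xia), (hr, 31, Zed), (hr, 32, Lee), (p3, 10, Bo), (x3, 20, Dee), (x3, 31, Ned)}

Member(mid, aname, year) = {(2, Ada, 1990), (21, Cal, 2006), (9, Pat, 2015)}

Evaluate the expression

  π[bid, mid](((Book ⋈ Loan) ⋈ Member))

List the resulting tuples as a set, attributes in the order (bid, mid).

{(16, 9), (20, 9), (21, 9), (24, 9), (31, 9), (32, 9)}

Book ⋈ Loan (natural join on genre): {(hr, 29, 33, 16, Ivy), (hr, 29, 33, 16, Rae), (hr, 29, 33, 21, Mo), (hr, 29, 33, 24, Xia), (hr, 29, 33, 31, Zed), (hr, 29, 33, 32, Lee), (hr, 29, 9, 16, Ivy), (hr, 29, 9, 16, Rae), (hr, 29, 9, 21, Mo), (hr, 29, 9, 24, Xia), (hr, 29, 9, 31, Zed), (hr, 29, 9, 32, Lee), (x3, 11, 5, 20, Dee), (x3, 11, 5, 31, Ned), (x3, 12, 19, 20, Dee), (x3, 12, 19, 31, Ned), (x3, 19, 14, 20, Dee), (x3, 19, 14, 31, Ned), (x3, 36, 9, 20, Dee), (x3, 36, 9, 31, Ned), (x3, 4, 18, 20, Dee), (x3, 4, 18, 31, Ned)}
(Book ⋈ Loan) ⋈ Member (natural join on mid): {(hr, 29, 9, 16, Ivy, Pat, 2015), (hr, 29, 9, 16, Rae, Pat, 2015), (hr, 29, 9, 21, Mo, Pat, 2015), (hr, 29, 9, 24, Xia, Pat, 2015), (hr, 29, 9, 31, Zed, Pat, 2015), (hr, 29, 9, 32, Lee, Pat, 2015), (x3, 36, 9, 20, Dee, Pat, 2015), (x3, 36, 9, 31, Ned, Pat, 2015)}
Projecting to bid, mid (2 duplicate(s) eliminated): {(16, 9), (20, 9), (21, 9), (24, 9), (31, 9), (32, 9)}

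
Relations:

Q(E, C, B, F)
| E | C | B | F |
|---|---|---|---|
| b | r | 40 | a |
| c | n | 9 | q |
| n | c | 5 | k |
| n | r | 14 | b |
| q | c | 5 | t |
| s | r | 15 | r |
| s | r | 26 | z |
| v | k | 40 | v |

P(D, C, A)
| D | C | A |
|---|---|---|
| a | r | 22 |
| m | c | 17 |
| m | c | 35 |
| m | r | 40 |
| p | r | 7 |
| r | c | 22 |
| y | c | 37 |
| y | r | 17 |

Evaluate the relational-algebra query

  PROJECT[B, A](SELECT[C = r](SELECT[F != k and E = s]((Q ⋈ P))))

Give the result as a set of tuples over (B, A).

{(15, 17), (15, 22), (15, 40), (15, 7), (26, 17), (26, 22), (26, 40), (26, 7)}

Natural join on C: {(b, r, 40, a, a, 22), (b, r, 40, a, m, 40), (b, r, 40, a, p, 7), (b, r, 40, a, y, 17), (n, c, 5, k, m, 17), (n, c, 5, k, m, 35), (n, c, 5, k, r, 22), (n, c, 5, k, y, 37), (n, r, 14, b, a, 22), (n, r, 14, b, m, 40), (n, r, 14, b, p, 7), (n, r, 14, b, y, 17), (q, c, 5, t, m, 17), (q, c, 5, t, m, 35), (q, c, 5, t, r, 22), (q, c, 5, t, y, 37), (s, r, 15, r, a, 22), (s, r, 15, r, m, 40), (s, r, 15, r, p, 7), (s, r, 15, r, y, 17), (s, r, 26, z, a, 22), (s, r, 26, z, m, 40), (s, r, 26, z, p, 7), (s, r, 26, z, y, 17)}
Selection F != k and E = s: {(s, r, 15, r, a, 22), (s, r, 15, r, m, 40), (s, r, 15, r, p, 7), (s, r, 15, r, y, 17), (s, r, 26, z, a, 22), (s, r, 26, z, m, 40), (s, r, 26, z, p, 7), (s, r, 26, z, y, 17)}
Selection C = r: {(s, r, 15, r, a, 22), (s, r, 15, r, m, 40), (s, r, 15, r, p, 7), (s, r, 15, r, y, 17), (s, r, 26, z, a, 22), (s, r, 26, z, m, 40), (s, r, 26, z, p, 7), (s, r, 26, z, y, 17)}
Projecting to B, A: {(15, 17), (15, 22), (15, 40), (15, 7), (26, 17), (26, 22), (26, 40), (26, 7)}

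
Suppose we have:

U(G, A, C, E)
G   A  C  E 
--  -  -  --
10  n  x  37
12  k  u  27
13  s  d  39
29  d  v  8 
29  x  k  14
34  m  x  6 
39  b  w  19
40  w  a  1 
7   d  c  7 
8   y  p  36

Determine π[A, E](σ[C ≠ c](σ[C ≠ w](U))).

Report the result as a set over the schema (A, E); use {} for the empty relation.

{(d, 8), (k, 27), (m, 6), (n, 37), (s, 39), (w, 1), (x, 14), (y, 36)}

Apply σ_{C ≠ w}; surviving tuples: {(10, n, x, 37), (12, k, u, 27), (13, s, d, 39), (29, d, v, 8), (29, x, k, 14), (34, m, x, 6), (40, w, a, 1), (7, d, c, 7), (8, y, p, 36)}
Apply σ_{C ≠ c}; surviving tuples: {(10, n, x, 37), (12, k, u, 27), (13, s, d, 39), (29, d, v, 8), (29, x, k, 14), (34, m, x, 6), (40, w, a, 1), (8, y, p, 36)}
Keep only column(s) A, E: {(d, 8), (k, 27), (m, 6), (n, 37), (s, 39), (w, 1), (x, 14), (y, 36)}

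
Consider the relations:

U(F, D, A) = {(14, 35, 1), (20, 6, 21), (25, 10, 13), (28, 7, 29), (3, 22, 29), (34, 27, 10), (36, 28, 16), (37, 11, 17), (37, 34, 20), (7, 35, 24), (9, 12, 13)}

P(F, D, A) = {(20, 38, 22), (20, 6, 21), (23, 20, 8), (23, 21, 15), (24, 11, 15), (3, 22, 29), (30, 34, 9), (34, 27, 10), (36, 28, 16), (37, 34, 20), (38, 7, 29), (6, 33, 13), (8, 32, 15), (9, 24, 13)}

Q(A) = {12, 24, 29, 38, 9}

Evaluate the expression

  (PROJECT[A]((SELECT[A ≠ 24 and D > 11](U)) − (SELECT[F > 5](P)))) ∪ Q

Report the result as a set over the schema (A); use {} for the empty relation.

Apply σ_{A ≠ 24 and D > 11}; surviving tuples: {(14, 35, 1), (3, 22, 29), (34, 27, 10), (36, 28, 16), (37, 34, 20), (9, 12, 13)}
Apply σ_{F > 5}; surviving tuples: {(20, 38, 22), (20, 6, 21), (23, 20, 8), (23, 21, 15), (24, 11, 15), (30, 34, 9), (34, 27, 10), (36, 28, 16), (37, 34, 20), (38, 7, 29), (6, 33, 13), (8, 32, 15), (9, 24, 13)}
Set difference of the two operands is {(14, 35, 1), (3, 22, 29), (9, 12, 13)}.
π[A]: project onto (A) → {1, 13, 29}
Set union of the two operands is {1, 12, 13, 24, 29, 38, 9}.

{1, 12, 13, 24, 29, 38, 9}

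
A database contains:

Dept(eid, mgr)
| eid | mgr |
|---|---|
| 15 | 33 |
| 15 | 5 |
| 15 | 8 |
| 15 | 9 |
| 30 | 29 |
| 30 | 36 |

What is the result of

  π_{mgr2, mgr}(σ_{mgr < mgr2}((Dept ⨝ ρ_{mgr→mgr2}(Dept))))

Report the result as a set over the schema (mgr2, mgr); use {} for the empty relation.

{(33, 5), (33, 8), (33, 9), (36, 29), (8, 5), (9, 5), (9, 8)}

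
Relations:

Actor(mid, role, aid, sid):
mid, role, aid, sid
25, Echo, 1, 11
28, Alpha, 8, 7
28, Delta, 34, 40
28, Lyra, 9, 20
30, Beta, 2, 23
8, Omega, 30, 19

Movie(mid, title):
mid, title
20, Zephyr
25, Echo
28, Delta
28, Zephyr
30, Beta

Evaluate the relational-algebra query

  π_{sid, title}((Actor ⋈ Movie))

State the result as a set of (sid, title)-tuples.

{(11, Echo), (20, Delta), (20, Zephyr), (23, Beta), (40, Delta), (40, Zephyr), (7, Delta), (7, Zephyr)}

Natural join on mid: {(25, Echo, 1, 11, Echo), (28, Alpha, 8, 7, Delta), (28, Alpha, 8, 7, Zephyr), (28, Delta, 34, 40, Delta), (28, Delta, 34, 40, Zephyr), (28, Lyra, 9, 20, Delta), (28, Lyra, 9, 20, Zephyr), (30, Beta, 2, 23, Beta)}
Projecting to sid, title: {(11, Echo), (20, Delta), (20, Zephyr), (23, Beta), (40, Delta), (40, Zephyr), (7, Delta), (7, Zephyr)}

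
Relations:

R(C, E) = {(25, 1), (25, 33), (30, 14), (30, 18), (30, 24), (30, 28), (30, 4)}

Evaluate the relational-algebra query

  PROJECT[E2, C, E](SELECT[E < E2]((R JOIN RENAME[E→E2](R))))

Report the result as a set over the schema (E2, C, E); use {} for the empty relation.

{(14, 30, 4), (18, 30, 14), (18, 30, 4), (24, 30, 14), (24, 30, 18), (24, 30, 4), (28, 30, 14), (28, 30, 18), (28, 30, 24), (28, 30, 4), (33, 25, 1)}

ρ[E→E2]: schema becomes (C, E2); tuples unchanged.
R ⋈ RENAME[E→E2](R) (natural join on C): {(25, 1, 1), (25, 1, 33), (25, 33, 1), (25, 33, 33), (30, 14, 14), (30, 14, 18), (30, 14, 24), (30, 14, 28), (30, 14, 4), (30, 18, 14), (30, 18, 18), (30, 18, 24), (30, 18, 28), (30, 18, 4), (30, 24, 14), (30, 24, 18), (30, 24, 24), (30, 24, 28), (30, 24, 4), (30, 28, 14), (30, 28, 18), (30, 28, 24), (30, 28, 28), (30, 28, 4), (30, 4, 14), (30, 4, 18), (30, 4, 24), (30, 4, 28), (30, 4, 4)}
Apply σ_{E < E2}; surviving tuples: {(25, 1, 33), (30, 14, 18), (30, 14, 24), (30, 14, 28), (30, 18, 24), (30, 18, 28), (30, 24, 28), (30, 4, 14), (30, 4, 18), (30, 4, 24), (30, 4, 28)}
Projecting to E2, C, E: {(14, 30, 4), (18, 30, 14), (18, 30, 4), (24, 30, 14), (24, 30, 18), (24, 30, 4), (28, 30, 14), (28, 30, 18), (28, 30, 24), (28, 30, 4), (33, 25, 1)}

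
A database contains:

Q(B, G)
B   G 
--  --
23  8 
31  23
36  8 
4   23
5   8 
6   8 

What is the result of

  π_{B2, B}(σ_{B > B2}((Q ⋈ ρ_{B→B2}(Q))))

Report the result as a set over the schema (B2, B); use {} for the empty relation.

ρ[B→B2]: schema becomes (B2, G); tuples unchanged.
Joining Q and ρ_{B→B2}(Q) on G yields {(23, 8, 23), (23, 8, 36), (23, 8, 5), (23, 8, 6), (31, 23, 31), (31, 23, 4), (36, 8, 23), (36, 8, 36), (36, 8, 5), (36, 8, 6), (4, 23, 31), (4, 23, 4), (5, 8, 23), (5, 8, 36), (5, 8, 5), (5, 8, 6), (6, 8, 23), (6, 8, 36), (6, 8, 5), (6, 8, 6)}.
Apply σ_{B > B2}; surviving tuples: {(23, 8, 5), (23, 8, 6), (31, 23, 4), (36, 8, 23), (36, 8, 5), (36, 8, 6), (6, 8, 5)}
Keep only column(s) B2, B: {(23, 36), (4, 31), (5, 23), (5, 36), (5, 6), (6, 23), (6, 36)}

{(23, 36), (4, 31), (5, 23), (5, 36), (5, 6), (6, 23), (6, 36)}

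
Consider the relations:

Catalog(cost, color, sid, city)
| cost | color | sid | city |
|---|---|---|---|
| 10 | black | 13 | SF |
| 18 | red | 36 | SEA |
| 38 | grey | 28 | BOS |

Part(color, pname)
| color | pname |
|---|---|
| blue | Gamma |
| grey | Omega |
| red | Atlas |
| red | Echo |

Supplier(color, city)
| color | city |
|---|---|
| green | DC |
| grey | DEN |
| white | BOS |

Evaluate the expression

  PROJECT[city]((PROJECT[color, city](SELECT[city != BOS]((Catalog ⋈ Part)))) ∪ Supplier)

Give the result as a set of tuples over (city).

{BOS, DC, DEN, SEA}

Joining Catalog and Part on color yields {(18, red, 36, SEA, Atlas), (18, red, 36, SEA, Echo), (38, grey, 28, BOS, Omega)}.
Apply σ_{city != BOS}; surviving tuples: {(18, red, 36, SEA, Atlas), (18, red, 36, SEA, Echo)}
π[color, city]: project onto (color, city) (1 duplicate(s) eliminated) → {(red, SEA)}
Union: {(red, SEA)} with {(green, DC), (grey, DEN), (white, BOS)} → {(green, DC), (grey, DEN), (red, SEA), (white, BOS)}
π[city]: project onto (city) → {BOS, DC, DEN, SEA}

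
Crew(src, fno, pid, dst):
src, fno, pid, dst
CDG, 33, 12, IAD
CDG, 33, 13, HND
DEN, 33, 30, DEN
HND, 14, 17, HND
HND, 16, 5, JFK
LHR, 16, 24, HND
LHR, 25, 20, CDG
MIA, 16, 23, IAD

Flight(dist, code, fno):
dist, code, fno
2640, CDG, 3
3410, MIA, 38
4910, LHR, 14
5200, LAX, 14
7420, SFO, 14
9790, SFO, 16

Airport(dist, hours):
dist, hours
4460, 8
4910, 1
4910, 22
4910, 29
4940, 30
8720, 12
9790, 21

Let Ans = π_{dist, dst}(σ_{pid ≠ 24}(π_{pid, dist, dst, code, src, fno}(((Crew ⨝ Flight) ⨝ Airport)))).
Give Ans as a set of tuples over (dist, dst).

Natural join on fno: {(HND, 14, 17, HND, 4910, LHR), (HND, 14, 17, HND, 5200, LAX), (HND, 14, 17, HND, 7420, SFO), (HND, 16, 5, JFK, 9790, SFO), (LHR, 16, 24, HND, 9790, SFO), (MIA, 16, 23, IAD, 9790, SFO)}
Natural join on dist: {(HND, 14, 17, HND, 4910, LHR, 1), (HND, 14, 17, HND, 4910, LHR, 22), (HND, 14, 17, HND, 4910, LHR, 29), (HND, 16, 5, JFK, 9790, SFO, 21), (LHR, 16, 24, HND, 9790, SFO, 21), (MIA, 16, 23, IAD, 9790, SFO, 21)}
Projecting to pid, dist, dst, code, src, fno (2 duplicate(s) eliminated): {(17, 4910, HND, LHR, HND, 14), (23, 9790, IAD, SFO, MIA, 16), (24, 9790, HND, SFO, LHR, 16), (5, 9790, JFK, SFO, HND, 16)}
Apply σ_{pid ≠ 24}; surviving tuples: {(17, 4910, HND, LHR, HND, 14), (23, 9790, IAD, SFO, MIA, 16), (5, 9790, JFK, SFO, HND, 16)}
Projecting to dist, dst: {(4910, HND), (9790, IAD), (9790, JFK)}

{(4910, HND), (9790, IAD), (9790, JFK)}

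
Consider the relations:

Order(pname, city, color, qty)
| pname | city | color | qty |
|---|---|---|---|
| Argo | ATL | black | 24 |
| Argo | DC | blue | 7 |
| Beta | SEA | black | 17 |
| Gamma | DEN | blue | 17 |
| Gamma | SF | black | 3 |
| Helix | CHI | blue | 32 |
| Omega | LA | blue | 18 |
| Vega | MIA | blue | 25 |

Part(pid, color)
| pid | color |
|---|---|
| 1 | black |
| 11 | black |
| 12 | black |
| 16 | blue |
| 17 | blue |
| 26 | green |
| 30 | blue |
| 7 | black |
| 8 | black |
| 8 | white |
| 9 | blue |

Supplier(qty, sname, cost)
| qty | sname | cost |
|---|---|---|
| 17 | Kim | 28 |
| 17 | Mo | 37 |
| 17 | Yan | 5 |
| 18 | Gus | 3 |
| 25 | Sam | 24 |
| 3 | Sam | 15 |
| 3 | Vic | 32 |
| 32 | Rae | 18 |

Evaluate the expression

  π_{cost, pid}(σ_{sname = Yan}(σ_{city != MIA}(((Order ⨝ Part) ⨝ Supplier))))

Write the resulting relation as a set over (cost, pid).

{(5, 1), (5, 11), (5, 12), (5, 16), (5, 17), (5, 30), (5, 7), (5, 8), (5, 9)}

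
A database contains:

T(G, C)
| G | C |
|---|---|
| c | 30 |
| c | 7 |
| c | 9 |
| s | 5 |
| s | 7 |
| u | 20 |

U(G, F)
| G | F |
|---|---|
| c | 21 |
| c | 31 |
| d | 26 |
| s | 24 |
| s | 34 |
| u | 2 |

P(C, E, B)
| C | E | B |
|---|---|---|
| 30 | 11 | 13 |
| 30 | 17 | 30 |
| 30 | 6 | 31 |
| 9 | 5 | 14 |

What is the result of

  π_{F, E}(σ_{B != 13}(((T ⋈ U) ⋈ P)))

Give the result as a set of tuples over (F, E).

{(21, 17), (21, 5), (21, 6), (31, 17), (31, 5), (31, 6)}

T ⋈ U (natural join on G): {(c, 30, 21), (c, 30, 31), (c, 7, 21), (c, 7, 31), (c, 9, 21), (c, 9, 31), (s, 5, 24), (s, 5, 34), (s, 7, 24), (s, 7, 34), (u, 20, 2)}
(T ⋈ U) ⋈ P (natural join on C): {(c, 30, 21, 11, 13), (c, 30, 21, 17, 30), (c, 30, 21, 6, 31), (c, 30, 31, 11, 13), (c, 30, 31, 17, 30), (c, 30, 31, 6, 31), (c, 9, 21, 5, 14), (c, 9, 31, 5, 14)}
Apply σ_{B != 13}; surviving tuples: {(c, 30, 21, 17, 30), (c, 30, 21, 6, 31), (c, 30, 31, 17, 30), (c, 30, 31, 6, 31), (c, 9, 21, 5, 14), (c, 9, 31, 5, 14)}
π_{F, E} gives {(21, 17), (21, 5), (21, 6), (31, 17), (31, 5), (31, 6)}.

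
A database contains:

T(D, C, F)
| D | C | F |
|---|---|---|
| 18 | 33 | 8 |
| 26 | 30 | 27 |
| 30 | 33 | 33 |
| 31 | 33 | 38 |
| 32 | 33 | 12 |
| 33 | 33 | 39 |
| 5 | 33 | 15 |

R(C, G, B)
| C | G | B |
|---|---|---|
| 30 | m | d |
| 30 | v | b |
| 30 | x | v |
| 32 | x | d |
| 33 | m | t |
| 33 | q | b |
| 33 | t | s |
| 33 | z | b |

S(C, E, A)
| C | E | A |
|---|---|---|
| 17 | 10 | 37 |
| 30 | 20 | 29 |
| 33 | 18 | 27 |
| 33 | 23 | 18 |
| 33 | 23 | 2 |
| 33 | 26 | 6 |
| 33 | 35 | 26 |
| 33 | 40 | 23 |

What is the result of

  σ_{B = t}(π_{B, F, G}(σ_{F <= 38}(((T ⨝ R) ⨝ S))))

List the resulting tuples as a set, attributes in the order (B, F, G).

{(t, 12, m), (t, 15, m), (t, 33, m), (t, 38, m), (t, 8, m)}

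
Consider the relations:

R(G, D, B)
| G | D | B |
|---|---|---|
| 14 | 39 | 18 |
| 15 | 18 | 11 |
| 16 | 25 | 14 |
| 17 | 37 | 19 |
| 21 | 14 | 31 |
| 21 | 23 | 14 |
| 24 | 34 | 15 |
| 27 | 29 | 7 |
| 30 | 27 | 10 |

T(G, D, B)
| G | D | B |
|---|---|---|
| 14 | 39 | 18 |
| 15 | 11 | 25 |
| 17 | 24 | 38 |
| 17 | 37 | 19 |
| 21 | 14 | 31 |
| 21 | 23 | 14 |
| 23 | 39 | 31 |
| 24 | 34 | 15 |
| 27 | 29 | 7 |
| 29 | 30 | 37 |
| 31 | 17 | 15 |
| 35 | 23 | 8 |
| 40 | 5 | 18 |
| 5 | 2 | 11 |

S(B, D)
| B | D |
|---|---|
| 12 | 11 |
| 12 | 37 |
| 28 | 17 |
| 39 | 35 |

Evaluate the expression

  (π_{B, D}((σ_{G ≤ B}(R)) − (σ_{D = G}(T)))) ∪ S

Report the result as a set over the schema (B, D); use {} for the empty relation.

Apply σ_{G ≤ B}; surviving tuples: {(14, 39, 18), (17, 37, 19), (21, 14, 31)}
Apply σ_{D = G}; surviving tuples: {}
Difference: {(14, 39, 18), (17, 37, 19), (21, 14, 31)} with {} → {(14, 39, 18), (17, 37, 19), (21, 14, 31)}
π_{B, D} gives {(18, 39), (19, 37), (31, 14)}.
Union: {(18, 39), (19, 37), (31, 14)} with {(12, 11), (12, 37), (28, 17), (39, 35)} → {(12, 11), (12, 37), (18, 39), (19, 37), (28, 17), (31, 14), (39, 35)}

{(12, 11), (12, 37), (18, 39), (19, 37), (28, 17), (31, 14), (39, 35)}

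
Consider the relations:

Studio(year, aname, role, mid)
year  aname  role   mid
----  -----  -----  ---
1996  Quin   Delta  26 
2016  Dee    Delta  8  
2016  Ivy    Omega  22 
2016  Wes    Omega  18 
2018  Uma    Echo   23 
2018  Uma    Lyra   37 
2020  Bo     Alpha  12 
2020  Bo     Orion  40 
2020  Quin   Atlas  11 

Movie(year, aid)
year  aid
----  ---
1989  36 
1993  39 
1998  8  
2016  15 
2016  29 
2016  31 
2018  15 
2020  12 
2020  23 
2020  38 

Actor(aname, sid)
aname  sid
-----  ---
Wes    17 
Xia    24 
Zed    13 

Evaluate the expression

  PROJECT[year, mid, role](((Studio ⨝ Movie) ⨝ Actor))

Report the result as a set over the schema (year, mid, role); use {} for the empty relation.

Natural join on year: {(2016, Dee, Delta, 8, 15), (2016, Dee, Delta, 8, 29), (2016, Dee, Delta, 8, 31), (2016, Ivy, Omega, 22, 15), (2016, Ivy, Omega, 22, 29), (2016, Ivy, Omega, 22, 31), (2016, Wes, Omega, 18, 15), (2016, Wes, Omega, 18, 29), (2016, Wes, Omega, 18, 31), (2018, Uma, Echo, 23, 15), (2018, Uma, Lyra, 37, 15), (2020, Bo, Alpha, 12, 12), (2020, Bo, Alpha, 12, 23), (2020, Bo, Alpha, 12, 38), (2020, Bo, Orion, 40, 12), (2020, Bo, Orion, 40, 23), (2020, Bo, Orion, 40, 38), (2020, Quin, Atlas, 11, 12), (2020, Quin, Atlas, 11, 23), (2020, Quin, Atlas, 11, 38)}
Natural join on aname: {(2016, Wes, Omega, 18, 15, 17), (2016, Wes, Omega, 18, 29, 17), (2016, Wes, Omega, 18, 31, 17)}
Projecting to year, mid, role (2 duplicate(s) eliminated): {(2016, 18, Omega)}

{(2016, 18, Omega)}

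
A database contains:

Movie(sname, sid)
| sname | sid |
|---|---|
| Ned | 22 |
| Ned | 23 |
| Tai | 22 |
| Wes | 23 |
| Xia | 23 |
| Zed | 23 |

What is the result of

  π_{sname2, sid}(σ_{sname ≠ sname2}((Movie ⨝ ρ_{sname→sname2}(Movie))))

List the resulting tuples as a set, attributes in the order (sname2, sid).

{(Ned, 22), (Ned, 23), (Tai, 22), (Wes, 23), (Xia, 23), (Zed, 23)}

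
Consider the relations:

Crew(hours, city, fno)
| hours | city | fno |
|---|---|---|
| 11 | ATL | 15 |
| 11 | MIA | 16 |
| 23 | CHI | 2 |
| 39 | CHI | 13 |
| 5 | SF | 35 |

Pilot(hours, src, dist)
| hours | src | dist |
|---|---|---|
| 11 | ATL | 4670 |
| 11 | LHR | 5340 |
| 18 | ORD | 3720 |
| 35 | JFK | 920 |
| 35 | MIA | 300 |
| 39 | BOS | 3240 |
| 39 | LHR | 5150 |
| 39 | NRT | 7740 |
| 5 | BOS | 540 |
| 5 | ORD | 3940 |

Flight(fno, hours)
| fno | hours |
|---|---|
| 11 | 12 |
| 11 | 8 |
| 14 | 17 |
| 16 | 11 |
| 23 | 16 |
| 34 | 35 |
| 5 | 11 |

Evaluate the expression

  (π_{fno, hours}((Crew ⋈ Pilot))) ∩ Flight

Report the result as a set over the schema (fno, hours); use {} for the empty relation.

Joining Crew and Pilot on hours yields {(11, ATL, 15, ATL, 4670), (11, ATL, 15, LHR, 5340), (11, MIA, 16, ATL, 4670), (11, MIA, 16, LHR, 5340), (39, CHI, 13, BOS, 3240), (39, CHI, 13, LHR, 5150), (39, CHI, 13, NRT, 7740), (5, SF, 35, BOS, 540), (5, SF, 35, ORD, 3940)}.
Projecting to fno, hours (5 duplicate(s) eliminated): {(13, 39), (15, 11), (16, 11), (35, 5)}
Intersection: {(13, 39), (15, 11), (16, 11), (35, 5)} with {(11, 12), (11, 8), (14, 17), (16, 11), (23, 16), (34, 35), (5, 11)} → {(16, 11)}

{(16, 11)}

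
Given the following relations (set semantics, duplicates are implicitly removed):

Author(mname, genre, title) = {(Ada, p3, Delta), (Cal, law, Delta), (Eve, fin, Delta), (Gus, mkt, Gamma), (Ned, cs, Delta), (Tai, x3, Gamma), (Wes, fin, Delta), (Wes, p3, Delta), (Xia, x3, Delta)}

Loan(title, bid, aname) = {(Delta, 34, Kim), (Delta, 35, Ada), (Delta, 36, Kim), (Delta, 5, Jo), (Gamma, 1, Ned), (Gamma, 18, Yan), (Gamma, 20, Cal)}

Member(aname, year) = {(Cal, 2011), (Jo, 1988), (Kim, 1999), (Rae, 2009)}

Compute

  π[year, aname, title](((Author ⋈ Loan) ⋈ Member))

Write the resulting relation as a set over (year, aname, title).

Joining Author and Loan on title yields {(Ada, p3, Delta, 34, Kim), (Ada, p3, Delta, 35, Ada), (Ada, p3, Delta, 36, Kim), (Ada, p3, Delta, 5, Jo), (Cal, law, Delta, 34, Kim), (Cal, law, Delta, 35, Ada), (Cal, law, Delta, 36, Kim), (Cal, law, Delta, 5, Jo), (Eve, fin, Delta, 34, Kim), (Eve, fin, Delta, 35, Ada), (Eve, fin, Delta, 36, Kim), (Eve, fin, Delta, 5, Jo), (Gus, mkt, Gamma, 1, Ned), (Gus, mkt, Gamma, 18, Yan), (Gus, mkt, Gamma, 20, Cal), (Ned, cs, Delta, 34, Kim), (Ned, cs, Delta, 35, Ada), (Ned, cs, Delta, 36, Kim), (Ned, cs, Delta, 5, Jo), (Tai, x3, Gamma, 1, Ned), (Tai, x3, Gamma, 18, Yan), (Tai, x3, Gamma, 20, Cal), (Wes, fin, Delta, 34, Kim), (Wes, fin, Delta, 35, Ada), (Wes, fin, Delta, 36, Kim), (Wes, fin, Delta, 5, Jo), (Wes, p3, Delta, 34, Kim), (Wes, p3, Delta, 35, Ada), (Wes, p3, Delta, 36, Kim), (Wes, p3, Delta, 5, Jo), (Xia, x3, Delta, 34, Kim), (Xia, x3, Delta, 35, Ada), (Xia, x3, Delta, 36, Kim), (Xia, x3, Delta, 5, Jo)}.
Joining (Author ⋈ Loan) and Member on aname yields {(Ada, p3, Delta, 34, Kim, 1999), (Ada, p3, Delta, 36, Kim, 1999), (Ada, p3, Delta, 5, Jo, 1988), (Cal, law, Delta, 34, Kim, 1999), (Cal, law, Delta, 36, Kim, 1999), (Cal, law, Delta, 5, Jo, 1988), (Eve, fin, Delta, 34, Kim, 1999), (Eve, fin, Delta, 36, Kim, 1999), (Eve, fin, Delta, 5, Jo, 1988), (Gus, mkt, Gamma, 20, Cal, 2011), (Ned, cs, Delta, 34, Kim, 1999), (Ned, cs, Delta, 36, Kim, 1999), (Ned, cs, Delta, 5, Jo, 1988), (Tai, x3, Gamma, 20, Cal, 2011), (Wes, fin, Delta, 34, Kim, 1999), (Wes, fin, Delta, 36, Kim, 1999), (Wes, fin, Delta, 5, Jo, 1988), (Wes, p3, Delta, 34, Kim, 1999), (Wes, p3, Delta, 36, Kim, 1999), (Wes, p3, Delta, 5, Jo, 1988), (Xia, x3, Delta, 34, Kim, 1999), (Xia, x3, Delta, 36, Kim, 1999), (Xia, x3, Delta, 5, Jo, 1988)}.
π[year, aname, title]: project onto (year, aname, title) (20 duplicate(s) eliminated) → {(1988, Jo, Delta), (1999, Kim, Delta), (2011, Cal, Gamma)}

{(1988, Jo, Delta), (1999, Kim, Delta), (2011, Cal, Gamma)}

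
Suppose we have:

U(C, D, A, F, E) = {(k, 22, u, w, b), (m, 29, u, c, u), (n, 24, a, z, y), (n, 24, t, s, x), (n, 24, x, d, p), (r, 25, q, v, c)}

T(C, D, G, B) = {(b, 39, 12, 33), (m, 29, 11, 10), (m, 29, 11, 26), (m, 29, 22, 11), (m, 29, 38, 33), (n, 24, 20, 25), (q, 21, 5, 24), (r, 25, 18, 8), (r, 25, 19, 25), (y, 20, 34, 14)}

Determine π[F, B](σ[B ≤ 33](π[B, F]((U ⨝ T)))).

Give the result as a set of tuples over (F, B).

{(c, 10), (c, 11), (c, 26), (c, 33), (d, 25), (s, 25), (v, 25), (v, 8), (z, 25)}

Natural join on C, D: {(m, 29, u, c, u, 11, 10), (m, 29, u, c, u, 11, 26), (m, 29, u, c, u, 22, 11), (m, 29, u, c, u, 38, 33), (n, 24, a, z, y, 20, 25), (n, 24, t, s, x, 20, 25), (n, 24, x, d, p, 20, 25), (r, 25, q, v, c, 18, 8), (r, 25, q, v, c, 19, 25)}
Projecting to B, F: {(10, c), (11, c), (25, d), (25, s), (25, v), (25, z), (26, c), (33, c), (8, v)}
Apply σ_{B ≤ 33}; surviving tuples: {(10, c), (11, c), (25, d), (25, s), (25, v), (25, z), (26, c), (33, c), (8, v)}
Projecting to F, B: {(c, 10), (c, 11), (c, 26), (c, 33), (d, 25), (s, 25), (v, 25), (v, 8), (z, 25)}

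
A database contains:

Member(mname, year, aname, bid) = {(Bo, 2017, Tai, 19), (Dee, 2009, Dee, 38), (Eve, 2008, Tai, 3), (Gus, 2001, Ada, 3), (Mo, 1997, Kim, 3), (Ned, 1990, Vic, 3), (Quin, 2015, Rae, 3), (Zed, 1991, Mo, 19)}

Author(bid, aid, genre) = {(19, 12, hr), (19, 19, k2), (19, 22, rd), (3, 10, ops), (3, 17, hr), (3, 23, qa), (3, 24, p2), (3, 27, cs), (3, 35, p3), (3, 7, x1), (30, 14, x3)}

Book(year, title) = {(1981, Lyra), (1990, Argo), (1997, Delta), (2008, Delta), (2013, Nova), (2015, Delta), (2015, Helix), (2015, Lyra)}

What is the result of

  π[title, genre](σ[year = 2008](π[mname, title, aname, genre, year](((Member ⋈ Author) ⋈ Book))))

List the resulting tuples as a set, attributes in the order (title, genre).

{(Delta, cs), (Delta, hr), (Delta, ops), (Delta, p2), (Delta, p3), (Delta, qa), (Delta, x1)}

Joining Member and Author on bid yields {(Bo, 2017, Tai, 19, 12, hr), (Bo, 2017, Tai, 19, 19, k2), (Bo, 2017, Tai, 19, 22, rd), (Eve, 2008, Tai, 3, 10, ops), (Eve, 2008, Tai, 3, 17, hr), (Eve, 2008, Tai, 3, 23, qa), (Eve, 2008, Tai, 3, 24, p2), (Eve, 2008, Tai, 3, 27, cs), (Eve, 2008, Tai, 3, 35, p3), (Eve, 2008, Tai, 3, 7, x1), (Gus, 2001, Ada, 3, 10, ops), (Gus, 2001, Ada, 3, 17, hr), (Gus, 2001, Ada, 3, 23, qa), (Gus, 2001, Ada, 3, 24, p2), (Gus, 2001, Ada, 3, 27, cs), (Gus, 2001, Ada, 3, 35, p3), (Gus, 2001, Ada, 3, 7, x1), (Mo, 1997, Kim, 3, 10, ops), (Mo, 1997, Kim, 3, 17, hr), (Mo, 1997, Kim, 3, 23, qa), (Mo, 1997, Kim, 3, 24, p2), (Mo, 1997, Kim, 3, 27, cs), (Mo, 1997, Kim, 3, 35, p3), (Mo, 1997, Kim, 3, 7, x1), (Ned, 1990, Vic, 3, 10, ops), (Ned, 1990, Vic, 3, 17, hr), (Ned, 1990, Vic, 3, 23, qa), (Ned, 1990, Vic, 3, 24, p2), (Ned, 1990, Vic, 3, 27, cs), (Ned, 1990, Vic, 3, 35, p3), (Ned, 1990, Vic, 3, 7, x1), (Quin, 2015, Rae, 3, 10, ops), (Quin, 2015, Rae, 3, 17, hr), (Quin, 2015, Rae, 3, 23, qa), (Quin, 2015, Rae, 3, 24, p2), (Quin, 2015, Rae, 3, 27, cs), (Quin, 2015, Rae, 3, 35, p3), (Quin, 2015, Rae, 3, 7, x1), (Zed, 1991, Mo, 19, 12, hr), (Zed, 1991, Mo, 19, 19, k2), (Zed, 1991, Mo, 19, 22, rd)}.
Joining (Member ⋈ Author) and Book on year yields {(Eve, 2008, Tai, 3, 10, ops, Delta), (Eve, 2008, Tai, 3, 17, hr, Delta), (Eve, 2008, Tai, 3, 23, qa, Delta), (Eve, 2008, Tai, 3, 24, p2, Delta), (Eve, 2008, Tai, 3, 27, cs, Delta), (Eve, 2008, Tai, 3, 35, p3, Delta), (Eve, 2008, Tai, 3, 7, x1, Delta), (Mo, 1997, Kim, 3, 10, ops, Delta), (Mo, 1997, Kim, 3, 17, hr, Delta), (Mo, 1997, Kim, 3, 23, qa, Delta), (Mo, 1997, Kim, 3, 24, p2, Delta), (Mo, 1997, Kim, 3, 27, cs, Delta), (Mo, 1997, Kim, 3, 35, p3, Delta), (Mo, 1997, Kim, 3, 7, x1, Delta), (Ned, 1990, Vic, 3, 10, ops, Argo), (Ned, 1990, Vic, 3, 17, hr, Argo), (Ned, 1990, Vic, 3, 23, qa, Argo), (Ned, 1990, Vic, 3, 24, p2, Argo), (Ned, 1990, Vic, 3, 27, cs, Argo), (Ned, 1990, Vic, 3, 35, p3, Argo), (Ned, 1990, Vic, 3, 7, x1, Argo), (Quin, 2015, Rae, 3, 10, ops, Delta), (Quin, 2015, Rae, 3, 10, ops, Helix), (Quin, 2015, Rae, 3, 10, ops, Lyra), (Quin, 2015, Rae, 3, 17, hr, Delta), (Quin, 2015, Rae, 3, 17, hr, Helix), (Quin, 2015, Rae, 3, 17, hr, Lyra), (Quin, 2015, Rae, 3, 23, qa, Delta), (Quin, 2015, Rae, 3, 23, qa, Helix), (Quin, 2015, Rae, 3, 23, qa, Lyra), (Quin, 2015, Rae, 3, 24, p2, Delta), (Quin, 2015, Rae, 3, 24, p2, Helix), (Quin, 2015, Rae, 3, 24, p2, Lyra), (Quin, 2015, Rae, 3, 27, cs, Delta), (Quin, 2015, Rae, 3, 27, cs, Helix), (Quin, 2015, Rae, 3, 27, cs, Lyra), (Quin, 2015, Rae, 3, 35, p3, Delta), (Quin, 2015, Rae, 3, 35, p3, Helix), (Quin, 2015, Rae, 3, 35, p3, Lyra), (Quin, 2015, Rae, 3, 7, x1, Delta), (Quin, 2015, Rae, 3, 7, x1, Helix), (Quin, 2015, Rae, 3, 7, x1, Lyra)}.
Projecting to mname, title, aname, genre, year: {(Eve, Delta, Tai, cs, 2008), (Eve, Delta, Tai, hr, 2008), (Eve, Delta, Tai, ops, 2008), (Eve, Delta, Tai, p2, 2008), (Eve, Delta, Tai, p3, 2008), (Eve, Delta, Tai, qa, 2008), (Eve, Delta, Tai, x1, 2008), (Mo, Delta, Kim, cs, 1997), (Mo, Delta, Kim, hr, 1997), (Mo, Delta, Kim, ops, 1997), (Mo, Delta, Kim, p2, 1997), (Mo, Delta, Kim, p3, 1997), (Mo, Delta, Kim, qa, 1997), (Mo, Delta, Kim, x1, 1997), (Ned, Argo, Vic, cs, 1990), (Ned, Argo, Vic, hr, 1990), (Ned, Argo, Vic, ops, 1990), (Ned, Argo, Vic, p2, 1990), (Ned, Argo, Vic, p3, 1990), (Ned, Argo, Vic, qa, 1990), (Ned, Argo, Vic, x1, 1990), (Quin, Delta, Rae, cs, 2015), (Quin, Delta, Rae, hr, 2015), (Quin, Delta, Rae, ops, 2015), (Quin, Delta, Rae, p2, 2015), (Quin, Delta, Rae, p3, 2015), (Quin, Delta, Rae, qa, 2015), (Quin, Delta, Rae, x1, 2015), (Quin, Helix, Rae, cs, 2015), (Quin, Helix, Rae, hr, 2015), (Quin, Helix, Rae, ops, 2015), (Quin, Helix, Rae, p2, 2015), (Quin, Helix, Rae, p3, 2015), (Quin, Helix, Rae, qa, 2015), (Quin, Helix, Rae, x1, 2015), (Quin, Lyra, Rae, cs, 2015), (Quin, Lyra, Rae, hr, 2015), (Quin, Lyra, Rae, ops, 2015), (Quin, Lyra, Rae, p2, 2015), (Quin, Lyra, Rae, p3, 2015), (Quin, Lyra, Rae, qa, 2015), (Quin, Lyra, Rae, x1, 2015)}
Selection year = 2008: {(Eve, Delta, Tai, cs, 2008), (Eve, Delta, Tai, hr, 2008), (Eve, Delta, Tai, ops, 2008), (Eve, Delta, Tai, p2, 2008), (Eve, Delta, Tai, p3, 2008), (Eve, Delta, Tai, qa, 2008), (Eve, Delta, Tai, x1, 2008)}
Projecting to title, genre: {(Delta, cs), (Delta, hr), (Delta, ops), (Delta, p2), (Delta, p3), (Delta, qa), (Delta, x1)}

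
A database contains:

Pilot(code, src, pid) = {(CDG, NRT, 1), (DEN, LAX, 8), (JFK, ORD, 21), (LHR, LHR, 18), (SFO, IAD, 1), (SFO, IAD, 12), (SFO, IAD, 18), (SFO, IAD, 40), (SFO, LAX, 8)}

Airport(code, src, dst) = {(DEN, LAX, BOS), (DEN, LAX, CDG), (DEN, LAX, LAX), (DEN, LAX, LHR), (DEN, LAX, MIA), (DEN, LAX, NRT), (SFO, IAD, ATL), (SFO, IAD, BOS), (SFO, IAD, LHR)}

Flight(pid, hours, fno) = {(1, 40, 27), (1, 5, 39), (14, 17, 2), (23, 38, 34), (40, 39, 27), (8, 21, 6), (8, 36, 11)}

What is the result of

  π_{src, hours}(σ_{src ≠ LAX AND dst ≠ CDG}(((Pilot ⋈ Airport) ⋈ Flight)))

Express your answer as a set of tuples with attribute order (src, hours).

{(IAD, 39), (IAD, 40), (IAD, 5)}

Natural join on code, src: {(DEN, LAX, 8, BOS), (DEN, LAX, 8, CDG), (DEN, LAX, 8, LAX), (DEN, LAX, 8, LHR), (DEN, LAX, 8, MIA), (DEN, LAX, 8, NRT), (SFO, IAD, 1, ATL), (SFO, IAD, 1, BOS), (SFO, IAD, 1, LHR), (SFO, IAD, 12, ATL), (SFO, IAD, 12, BOS), (SFO, IAD, 12, LHR), (SFO, IAD, 18, ATL), (SFO, IAD, 18, BOS), (SFO, IAD, 18, LHR), (SFO, IAD, 40, ATL), (SFO, IAD, 40, BOS), (SFO, IAD, 40, LHR)}
Natural join on pid: {(DEN, LAX, 8, BOS, 21, 6), (DEN, LAX, 8, BOS, 36, 11), (DEN, LAX, 8, CDG, 21, 6), (DEN, LAX, 8, CDG, 36, 11), (DEN, LAX, 8, LAX, 21, 6), (DEN, LAX, 8, LAX, 36, 11), (DEN, LAX, 8, LHR, 21, 6), (DEN, LAX, 8, LHR, 36, 11), (DEN, LAX, 8, MIA, 21, 6), (DEN, LAX, 8, MIA, 36, 11), (DEN, LAX, 8, NRT, 21, 6), (DEN, LAX, 8, NRT, 36, 11), (SFO, IAD, 1, ATL, 40, 27), (SFO, IAD, 1, ATL, 5, 39), (SFO, IAD, 1, BOS, 40, 27), (SFO, IAD, 1, BOS, 5, 39), (SFO, IAD, 1, LHR, 40, 27), (SFO, IAD, 1, LHR, 5, 39), (SFO, IAD, 40, ATL, 39, 27), (SFO, IAD, 40, BOS, 39, 27), (SFO, IAD, 40, LHR, 39, 27)}
σ[src ≠ LAX AND dst ≠ CDG]: keep tuples satisfying src ≠ LAX AND dst ≠ CDG → {(SFO, IAD, 1, ATL, 40, 27), (SFO, IAD, 1, ATL, 5, 39), (SFO, IAD, 1, BOS, 40, 27), (SFO, IAD, 1, BOS, 5, 39), (SFO, IAD, 1, LHR, 40, 27), (SFO, IAD, 1, LHR, 5, 39), (SFO, IAD, 40, ATL, 39, 27), (SFO, IAD, 40, BOS, 39, 27), (SFO, IAD, 40, LHR, 39, 27)}
Keep only column(s) src, hours (6 duplicate(s) eliminated): {(IAD, 39), (IAD, 40), (IAD, 5)}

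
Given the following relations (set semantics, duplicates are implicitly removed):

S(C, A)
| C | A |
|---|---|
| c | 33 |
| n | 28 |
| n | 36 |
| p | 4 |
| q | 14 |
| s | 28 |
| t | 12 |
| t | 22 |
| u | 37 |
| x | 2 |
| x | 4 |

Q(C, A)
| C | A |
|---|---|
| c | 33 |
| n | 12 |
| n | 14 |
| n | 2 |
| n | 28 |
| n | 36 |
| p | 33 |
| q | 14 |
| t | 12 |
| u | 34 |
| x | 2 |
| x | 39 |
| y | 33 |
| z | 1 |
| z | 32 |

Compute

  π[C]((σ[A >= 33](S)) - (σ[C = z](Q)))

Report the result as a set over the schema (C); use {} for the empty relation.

{c, n, u}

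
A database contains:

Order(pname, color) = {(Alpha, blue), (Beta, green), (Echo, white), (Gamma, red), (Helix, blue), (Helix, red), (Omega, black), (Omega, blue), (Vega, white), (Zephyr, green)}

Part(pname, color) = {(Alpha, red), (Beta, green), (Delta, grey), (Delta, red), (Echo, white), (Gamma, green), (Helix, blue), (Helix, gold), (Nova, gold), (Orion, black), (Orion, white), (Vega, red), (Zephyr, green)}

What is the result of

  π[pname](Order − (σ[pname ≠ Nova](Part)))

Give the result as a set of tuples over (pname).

{Alpha, Gamma, Helix, Omega, Vega}

Selection pname ≠ Nova: {(Alpha, red), (Beta, green), (Delta, grey), (Delta, red), (Echo, white), (Gamma, green), (Helix, blue), (Helix, gold), (Orion, black), (Orion, white), (Vega, red), (Zephyr, green)}
Taking the difference: {(Alpha, blue), (Gamma, red), (Helix, red), (Omega, black), (Omega, blue), (Vega, white)}
π_{pname} gives {Alpha, Gamma, Helix, Omega, Vega} (1 duplicate(s) eliminated).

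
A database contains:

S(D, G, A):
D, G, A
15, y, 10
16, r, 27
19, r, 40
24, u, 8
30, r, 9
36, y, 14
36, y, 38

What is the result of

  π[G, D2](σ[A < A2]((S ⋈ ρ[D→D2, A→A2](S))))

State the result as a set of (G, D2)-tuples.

{(r, 16), (r, 19), (y, 36)}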